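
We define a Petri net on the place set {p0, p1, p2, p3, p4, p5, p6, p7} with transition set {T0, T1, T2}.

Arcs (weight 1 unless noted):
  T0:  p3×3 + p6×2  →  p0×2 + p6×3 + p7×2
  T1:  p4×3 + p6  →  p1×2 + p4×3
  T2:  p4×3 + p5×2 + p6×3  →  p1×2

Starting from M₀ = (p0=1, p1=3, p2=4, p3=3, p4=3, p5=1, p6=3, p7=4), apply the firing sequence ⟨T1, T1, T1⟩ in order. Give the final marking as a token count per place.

(p0=1, p1=9, p2=4, p3=3, p4=3, p5=1, p6=0, p7=4)

step 1: fire T1:  (p0=1, p1=3, p2=4, p3=3, p4=3, p5=1, p6=3, p7=4) → (p0=1, p1=5, p2=4, p3=3, p4=3, p5=1, p6=2, p7=4)
step 2: fire T1:  (p0=1, p1=5, p2=4, p3=3, p4=3, p5=1, p6=2, p7=4) → (p0=1, p1=7, p2=4, p3=3, p4=3, p5=1, p6=1, p7=4)
step 3: fire T1:  (p0=1, p1=7, p2=4, p3=3, p4=3, p5=1, p6=1, p7=4) → (p0=1, p1=9, p2=4, p3=3, p4=3, p5=1, p6=0, p7=4)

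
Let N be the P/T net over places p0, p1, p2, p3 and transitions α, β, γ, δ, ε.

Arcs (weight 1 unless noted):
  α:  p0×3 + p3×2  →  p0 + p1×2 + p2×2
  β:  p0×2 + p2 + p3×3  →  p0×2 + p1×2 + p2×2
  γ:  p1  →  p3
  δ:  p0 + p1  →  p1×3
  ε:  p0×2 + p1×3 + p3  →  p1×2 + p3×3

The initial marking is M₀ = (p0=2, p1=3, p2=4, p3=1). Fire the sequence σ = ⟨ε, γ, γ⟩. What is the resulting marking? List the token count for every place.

step 1: fire ε:  (p0=2, p1=3, p2=4, p3=1) → (p0=0, p1=2, p2=4, p3=3)
step 2: fire γ:  (p0=0, p1=2, p2=4, p3=3) → (p0=0, p1=1, p2=4, p3=4)
step 3: fire γ:  (p0=0, p1=1, p2=4, p3=4) → (p0=0, p1=0, p2=4, p3=5)

(p0=0, p1=0, p2=4, p3=5)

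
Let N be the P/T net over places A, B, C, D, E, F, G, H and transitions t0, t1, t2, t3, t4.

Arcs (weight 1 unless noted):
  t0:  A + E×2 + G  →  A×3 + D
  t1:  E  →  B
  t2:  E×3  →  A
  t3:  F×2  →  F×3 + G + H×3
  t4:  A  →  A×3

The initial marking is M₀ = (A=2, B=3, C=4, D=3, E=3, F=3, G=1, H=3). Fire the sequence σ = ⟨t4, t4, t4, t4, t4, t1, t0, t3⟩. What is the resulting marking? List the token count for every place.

(A=14, B=4, C=4, D=4, E=0, F=4, G=1, H=6)

step 1: fire t4:  (A=2, B=3, C=4, D=3, E=3, F=3, G=1, H=3) → (A=4, B=3, C=4, D=3, E=3, F=3, G=1, H=3)
step 2: fire t4:  (A=4, B=3, C=4, D=3, E=3, F=3, G=1, H=3) → (A=6, B=3, C=4, D=3, E=3, F=3, G=1, H=3)
step 3: fire t4:  (A=6, B=3, C=4, D=3, E=3, F=3, G=1, H=3) → (A=8, B=3, C=4, D=3, E=3, F=3, G=1, H=3)
step 4: fire t4:  (A=8, B=3, C=4, D=3, E=3, F=3, G=1, H=3) → (A=10, B=3, C=4, D=3, E=3, F=3, G=1, H=3)
step 5: fire t4:  (A=10, B=3, C=4, D=3, E=3, F=3, G=1, H=3) → (A=12, B=3, C=4, D=3, E=3, F=3, G=1, H=3)
step 6: fire t1:  (A=12, B=3, C=4, D=3, E=3, F=3, G=1, H=3) → (A=12, B=4, C=4, D=3, E=2, F=3, G=1, H=3)
step 7: fire t0:  (A=12, B=4, C=4, D=3, E=2, F=3, G=1, H=3) → (A=14, B=4, C=4, D=4, E=0, F=3, G=0, H=3)
step 8: fire t3:  (A=14, B=4, C=4, D=4, E=0, F=3, G=0, H=3) → (A=14, B=4, C=4, D=4, E=0, F=4, G=1, H=6)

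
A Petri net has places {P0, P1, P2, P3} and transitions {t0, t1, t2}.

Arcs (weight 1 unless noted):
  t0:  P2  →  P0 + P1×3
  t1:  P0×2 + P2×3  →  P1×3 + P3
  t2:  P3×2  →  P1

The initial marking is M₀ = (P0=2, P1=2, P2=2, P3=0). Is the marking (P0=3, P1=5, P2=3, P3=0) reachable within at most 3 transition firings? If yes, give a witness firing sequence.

NO — not reachable within 3 firings

depth 0: 1 marking
depth 1: 2 markings reached so far
depth 2: 3 markings reached so far
depth 3: 3 markings reached so far
(frontier empty at depth 3; search complete)
target is not among the 3 markings reachable within 3 steps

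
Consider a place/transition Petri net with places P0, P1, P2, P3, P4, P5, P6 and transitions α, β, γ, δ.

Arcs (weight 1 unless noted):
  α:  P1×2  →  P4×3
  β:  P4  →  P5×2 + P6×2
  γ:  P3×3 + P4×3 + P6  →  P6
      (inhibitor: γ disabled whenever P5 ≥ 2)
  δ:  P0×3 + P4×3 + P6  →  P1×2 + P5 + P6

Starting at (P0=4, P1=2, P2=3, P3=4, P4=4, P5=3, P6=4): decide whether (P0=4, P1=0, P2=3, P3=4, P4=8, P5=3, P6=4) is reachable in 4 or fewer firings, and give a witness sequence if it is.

NO — not reachable within 4 firings

depth 0: 1 marking
depth 1: 4 markings reached so far
depth 2: 8 markings reached so far
depth 3: 12 markings reached so far
depth 4: 16 markings reached so far
target is not among the 16 markings reachable within 4 steps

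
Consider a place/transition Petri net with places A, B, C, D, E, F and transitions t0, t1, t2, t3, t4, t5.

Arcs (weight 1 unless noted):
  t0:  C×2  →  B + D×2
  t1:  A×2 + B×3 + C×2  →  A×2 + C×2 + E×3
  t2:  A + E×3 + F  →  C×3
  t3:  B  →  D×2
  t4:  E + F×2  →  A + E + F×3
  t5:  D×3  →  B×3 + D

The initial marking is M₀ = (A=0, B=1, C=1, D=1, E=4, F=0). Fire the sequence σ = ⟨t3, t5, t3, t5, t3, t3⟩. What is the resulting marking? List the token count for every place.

step 1: fire t3:  (A=0, B=1, C=1, D=1, E=4, F=0) → (A=0, B=0, C=1, D=3, E=4, F=0)
step 2: fire t5:  (A=0, B=0, C=1, D=3, E=4, F=0) → (A=0, B=3, C=1, D=1, E=4, F=0)
step 3: fire t3:  (A=0, B=3, C=1, D=1, E=4, F=0) → (A=0, B=2, C=1, D=3, E=4, F=0)
step 4: fire t5:  (A=0, B=2, C=1, D=3, E=4, F=0) → (A=0, B=5, C=1, D=1, E=4, F=0)
step 5: fire t3:  (A=0, B=5, C=1, D=1, E=4, F=0) → (A=0, B=4, C=1, D=3, E=4, F=0)
step 6: fire t3:  (A=0, B=4, C=1, D=3, E=4, F=0) → (A=0, B=3, C=1, D=5, E=4, F=0)

(A=0, B=3, C=1, D=5, E=4, F=0)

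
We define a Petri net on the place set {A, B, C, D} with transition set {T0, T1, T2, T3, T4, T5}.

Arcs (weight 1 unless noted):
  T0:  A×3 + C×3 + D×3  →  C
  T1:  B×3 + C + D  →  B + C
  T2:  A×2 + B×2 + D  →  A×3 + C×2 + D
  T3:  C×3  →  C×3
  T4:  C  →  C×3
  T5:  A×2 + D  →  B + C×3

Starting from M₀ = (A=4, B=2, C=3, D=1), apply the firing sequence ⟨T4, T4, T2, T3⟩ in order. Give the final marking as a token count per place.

(A=5, B=0, C=9, D=1)

step 1: fire T4:  (A=4, B=2, C=3, D=1) → (A=4, B=2, C=5, D=1)
step 2: fire T4:  (A=4, B=2, C=5, D=1) → (A=4, B=2, C=7, D=1)
step 3: fire T2:  (A=4, B=2, C=7, D=1) → (A=5, B=0, C=9, D=1)
step 4: fire T3:  (A=5, B=0, C=9, D=1) → (A=5, B=0, C=9, D=1)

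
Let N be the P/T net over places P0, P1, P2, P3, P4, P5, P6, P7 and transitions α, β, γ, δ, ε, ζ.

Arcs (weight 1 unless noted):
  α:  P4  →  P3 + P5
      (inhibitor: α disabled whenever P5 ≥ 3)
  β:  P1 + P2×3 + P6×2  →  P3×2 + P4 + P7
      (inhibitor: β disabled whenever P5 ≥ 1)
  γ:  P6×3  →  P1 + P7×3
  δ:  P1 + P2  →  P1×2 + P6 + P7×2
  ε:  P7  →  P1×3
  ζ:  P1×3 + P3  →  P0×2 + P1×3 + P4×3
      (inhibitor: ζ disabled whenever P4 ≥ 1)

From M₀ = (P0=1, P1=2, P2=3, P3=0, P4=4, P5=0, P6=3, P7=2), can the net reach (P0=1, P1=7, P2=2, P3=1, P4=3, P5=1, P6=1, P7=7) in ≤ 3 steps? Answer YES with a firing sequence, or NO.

NO — not reachable within 3 firings

depth 0: 1 marking
depth 1: 6 markings reached so far
depth 2: 17 markings reached so far
depth 3: 35 markings reached so far
target is not among the 35 markings reachable within 3 steps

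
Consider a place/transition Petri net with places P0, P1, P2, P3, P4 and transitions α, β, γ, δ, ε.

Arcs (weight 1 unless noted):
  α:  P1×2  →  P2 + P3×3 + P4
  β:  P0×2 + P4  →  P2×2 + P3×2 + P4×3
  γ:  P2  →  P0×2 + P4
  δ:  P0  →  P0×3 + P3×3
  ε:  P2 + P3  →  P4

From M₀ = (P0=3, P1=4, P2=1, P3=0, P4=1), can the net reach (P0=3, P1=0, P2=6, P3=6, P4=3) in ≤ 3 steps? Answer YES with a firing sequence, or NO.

NO — not reachable within 3 firings

depth 0: 1 marking
depth 1: 5 markings reached so far
depth 2: 16 markings reached so far
depth 3: 40 markings reached so far
target is not among the 40 markings reachable within 3 steps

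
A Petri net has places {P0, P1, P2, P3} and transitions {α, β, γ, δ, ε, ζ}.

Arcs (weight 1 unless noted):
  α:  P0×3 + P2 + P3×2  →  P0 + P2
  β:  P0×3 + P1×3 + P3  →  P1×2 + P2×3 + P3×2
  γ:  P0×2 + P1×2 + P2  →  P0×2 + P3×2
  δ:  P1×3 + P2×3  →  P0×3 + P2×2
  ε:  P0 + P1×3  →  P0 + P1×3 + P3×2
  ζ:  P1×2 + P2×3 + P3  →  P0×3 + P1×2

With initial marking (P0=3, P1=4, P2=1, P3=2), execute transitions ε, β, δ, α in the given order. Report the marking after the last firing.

step 1: fire ε:  (P0=3, P1=4, P2=1, P3=2) → (P0=3, P1=4, P2=1, P3=4)
step 2: fire β:  (P0=3, P1=4, P2=1, P3=4) → (P0=0, P1=3, P2=4, P3=5)
step 3: fire δ:  (P0=0, P1=3, P2=4, P3=5) → (P0=3, P1=0, P2=3, P3=5)
step 4: fire α:  (P0=3, P1=0, P2=3, P3=5) → (P0=1, P1=0, P2=3, P3=3)

(P0=1, P1=0, P2=3, P3=3)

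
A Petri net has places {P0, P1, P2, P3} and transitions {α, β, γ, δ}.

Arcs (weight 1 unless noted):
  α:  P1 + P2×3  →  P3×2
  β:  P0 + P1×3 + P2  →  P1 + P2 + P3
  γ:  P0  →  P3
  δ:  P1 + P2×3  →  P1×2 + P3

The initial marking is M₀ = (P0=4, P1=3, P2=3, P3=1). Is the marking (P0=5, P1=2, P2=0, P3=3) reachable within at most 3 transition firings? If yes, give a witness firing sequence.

NO — not reachable within 3 firings

depth 0: 1 marking
depth 1: 5 markings reached so far
depth 2: 11 markings reached so far
depth 3: 17 markings reached so far
target is not among the 17 markings reachable within 3 steps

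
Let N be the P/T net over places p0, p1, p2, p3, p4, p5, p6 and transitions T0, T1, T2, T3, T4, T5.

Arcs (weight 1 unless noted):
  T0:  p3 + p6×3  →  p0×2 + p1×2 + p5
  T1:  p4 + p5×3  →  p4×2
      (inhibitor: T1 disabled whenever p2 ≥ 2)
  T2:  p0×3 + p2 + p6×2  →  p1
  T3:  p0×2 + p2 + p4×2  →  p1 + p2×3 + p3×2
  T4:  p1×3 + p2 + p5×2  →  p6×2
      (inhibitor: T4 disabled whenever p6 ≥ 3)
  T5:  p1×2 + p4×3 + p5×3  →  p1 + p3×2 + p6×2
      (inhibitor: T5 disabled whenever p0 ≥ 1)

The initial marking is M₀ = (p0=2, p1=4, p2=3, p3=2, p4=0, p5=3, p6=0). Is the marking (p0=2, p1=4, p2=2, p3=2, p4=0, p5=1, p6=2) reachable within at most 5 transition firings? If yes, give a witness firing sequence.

depth 0: 1 marking
depth 1: 2 markings reached so far
depth 2: 2 markings reached so far
(frontier empty at depth 2; search complete)
target is not among the 2 markings reachable within 5 steps

NO — not reachable within 5 firings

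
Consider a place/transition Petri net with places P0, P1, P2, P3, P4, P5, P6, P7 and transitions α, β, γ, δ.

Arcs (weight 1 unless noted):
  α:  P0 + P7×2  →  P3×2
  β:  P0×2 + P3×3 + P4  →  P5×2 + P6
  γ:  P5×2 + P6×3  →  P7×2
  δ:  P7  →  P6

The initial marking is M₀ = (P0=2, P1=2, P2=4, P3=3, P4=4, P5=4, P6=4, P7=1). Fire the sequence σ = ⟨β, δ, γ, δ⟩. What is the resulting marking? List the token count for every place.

(P0=0, P1=2, P2=4, P3=0, P4=3, P5=4, P6=4, P7=1)

step 1: fire β:  (P0=2, P1=2, P2=4, P3=3, P4=4, P5=4, P6=4, P7=1) → (P0=0, P1=2, P2=4, P3=0, P4=3, P5=6, P6=5, P7=1)
step 2: fire δ:  (P0=0, P1=2, P2=4, P3=0, P4=3, P5=6, P6=5, P7=1) → (P0=0, P1=2, P2=4, P3=0, P4=3, P5=6, P6=6, P7=0)
step 3: fire γ:  (P0=0, P1=2, P2=4, P3=0, P4=3, P5=6, P6=6, P7=0) → (P0=0, P1=2, P2=4, P3=0, P4=3, P5=4, P6=3, P7=2)
step 4: fire δ:  (P0=0, P1=2, P2=4, P3=0, P4=3, P5=4, P6=3, P7=2) → (P0=0, P1=2, P2=4, P3=0, P4=3, P5=4, P6=4, P7=1)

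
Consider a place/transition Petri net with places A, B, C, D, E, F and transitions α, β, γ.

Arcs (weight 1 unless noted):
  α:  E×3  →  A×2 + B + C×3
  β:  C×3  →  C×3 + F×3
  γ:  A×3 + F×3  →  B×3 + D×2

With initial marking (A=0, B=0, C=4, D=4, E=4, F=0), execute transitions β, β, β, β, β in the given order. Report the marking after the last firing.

(A=0, B=0, C=4, D=4, E=4, F=15)

step 1: fire β:  (A=0, B=0, C=4, D=4, E=4, F=0) → (A=0, B=0, C=4, D=4, E=4, F=3)
step 2: fire β:  (A=0, B=0, C=4, D=4, E=4, F=3) → (A=0, B=0, C=4, D=4, E=4, F=6)
step 3: fire β:  (A=0, B=0, C=4, D=4, E=4, F=6) → (A=0, B=0, C=4, D=4, E=4, F=9)
step 4: fire β:  (A=0, B=0, C=4, D=4, E=4, F=9) → (A=0, B=0, C=4, D=4, E=4, F=12)
step 5: fire β:  (A=0, B=0, C=4, D=4, E=4, F=12) → (A=0, B=0, C=4, D=4, E=4, F=15)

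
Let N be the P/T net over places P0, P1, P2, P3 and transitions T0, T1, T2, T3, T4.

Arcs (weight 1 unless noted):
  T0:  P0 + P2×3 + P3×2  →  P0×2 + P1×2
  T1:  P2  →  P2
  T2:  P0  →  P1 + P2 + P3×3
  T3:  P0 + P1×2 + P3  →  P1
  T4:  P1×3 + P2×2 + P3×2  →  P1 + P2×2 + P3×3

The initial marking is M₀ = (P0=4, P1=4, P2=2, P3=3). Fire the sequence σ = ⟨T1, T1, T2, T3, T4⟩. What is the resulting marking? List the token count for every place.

(P0=2, P1=2, P2=3, P3=6)

step 1: fire T1:  (P0=4, P1=4, P2=2, P3=3) → (P0=4, P1=4, P2=2, P3=3)
step 2: fire T1:  (P0=4, P1=4, P2=2, P3=3) → (P0=4, P1=4, P2=2, P3=3)
step 3: fire T2:  (P0=4, P1=4, P2=2, P3=3) → (P0=3, P1=5, P2=3, P3=6)
step 4: fire T3:  (P0=3, P1=5, P2=3, P3=6) → (P0=2, P1=4, P2=3, P3=5)
step 5: fire T4:  (P0=2, P1=4, P2=3, P3=5) → (P0=2, P1=2, P2=3, P3=6)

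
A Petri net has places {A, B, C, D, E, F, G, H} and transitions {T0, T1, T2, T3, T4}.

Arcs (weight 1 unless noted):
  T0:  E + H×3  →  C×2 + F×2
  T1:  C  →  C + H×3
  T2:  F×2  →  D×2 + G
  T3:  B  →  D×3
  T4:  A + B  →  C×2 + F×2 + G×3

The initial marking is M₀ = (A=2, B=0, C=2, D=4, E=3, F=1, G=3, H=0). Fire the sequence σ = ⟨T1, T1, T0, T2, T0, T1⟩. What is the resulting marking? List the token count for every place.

step 1: fire T1:  (A=2, B=0, C=2, D=4, E=3, F=1, G=3, H=0) → (A=2, B=0, C=2, D=4, E=3, F=1, G=3, H=3)
step 2: fire T1:  (A=2, B=0, C=2, D=4, E=3, F=1, G=3, H=3) → (A=2, B=0, C=2, D=4, E=3, F=1, G=3, H=6)
step 3: fire T0:  (A=2, B=0, C=2, D=4, E=3, F=1, G=3, H=6) → (A=2, B=0, C=4, D=4, E=2, F=3, G=3, H=3)
step 4: fire T2:  (A=2, B=0, C=4, D=4, E=2, F=3, G=3, H=3) → (A=2, B=0, C=4, D=6, E=2, F=1, G=4, H=3)
step 5: fire T0:  (A=2, B=0, C=4, D=6, E=2, F=1, G=4, H=3) → (A=2, B=0, C=6, D=6, E=1, F=3, G=4, H=0)
step 6: fire T1:  (A=2, B=0, C=6, D=6, E=1, F=3, G=4, H=0) → (A=2, B=0, C=6, D=6, E=1, F=3, G=4, H=3)

(A=2, B=0, C=6, D=6, E=1, F=3, G=4, H=3)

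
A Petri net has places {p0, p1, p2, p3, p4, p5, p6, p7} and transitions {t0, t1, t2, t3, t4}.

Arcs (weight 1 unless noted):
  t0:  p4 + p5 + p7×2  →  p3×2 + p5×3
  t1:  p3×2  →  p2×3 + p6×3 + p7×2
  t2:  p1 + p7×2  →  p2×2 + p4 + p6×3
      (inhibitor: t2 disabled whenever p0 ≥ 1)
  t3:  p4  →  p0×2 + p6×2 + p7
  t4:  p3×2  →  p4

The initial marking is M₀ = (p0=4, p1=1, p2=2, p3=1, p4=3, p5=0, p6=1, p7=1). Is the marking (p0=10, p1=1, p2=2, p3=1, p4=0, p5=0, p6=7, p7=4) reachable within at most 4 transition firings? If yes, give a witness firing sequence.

step 1: fire t3:  (p0=4, p1=1, p2=2, p3=1, p4=3, p5=0, p6=1, p7=1) → (p0=6, p1=1, p2=2, p3=1, p4=2, p5=0, p6=3, p7=2)
step 2: fire t3:  (p0=6, p1=1, p2=2, p3=1, p4=2, p5=0, p6=3, p7=2) → (p0=8, p1=1, p2=2, p3=1, p4=1, p5=0, p6=5, p7=3)
step 3: fire t3:  (p0=8, p1=1, p2=2, p3=1, p4=1, p5=0, p6=5, p7=3) → (p0=10, p1=1, p2=2, p3=1, p4=0, p5=0, p6=7, p7=4)

YES — reachable via ⟨t3, t3, t3⟩ (3 firings)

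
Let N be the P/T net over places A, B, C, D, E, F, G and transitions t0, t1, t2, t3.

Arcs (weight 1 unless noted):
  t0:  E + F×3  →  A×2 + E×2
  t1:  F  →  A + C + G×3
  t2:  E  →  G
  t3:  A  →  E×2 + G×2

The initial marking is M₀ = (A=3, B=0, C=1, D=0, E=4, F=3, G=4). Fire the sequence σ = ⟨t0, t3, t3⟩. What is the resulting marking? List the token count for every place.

(A=3, B=0, C=1, D=0, E=9, F=0, G=8)

step 1: fire t0:  (A=3, B=0, C=1, D=0, E=4, F=3, G=4) → (A=5, B=0, C=1, D=0, E=5, F=0, G=4)
step 2: fire t3:  (A=5, B=0, C=1, D=0, E=5, F=0, G=4) → (A=4, B=0, C=1, D=0, E=7, F=0, G=6)
step 3: fire t3:  (A=4, B=0, C=1, D=0, E=7, F=0, G=6) → (A=3, B=0, C=1, D=0, E=9, F=0, G=8)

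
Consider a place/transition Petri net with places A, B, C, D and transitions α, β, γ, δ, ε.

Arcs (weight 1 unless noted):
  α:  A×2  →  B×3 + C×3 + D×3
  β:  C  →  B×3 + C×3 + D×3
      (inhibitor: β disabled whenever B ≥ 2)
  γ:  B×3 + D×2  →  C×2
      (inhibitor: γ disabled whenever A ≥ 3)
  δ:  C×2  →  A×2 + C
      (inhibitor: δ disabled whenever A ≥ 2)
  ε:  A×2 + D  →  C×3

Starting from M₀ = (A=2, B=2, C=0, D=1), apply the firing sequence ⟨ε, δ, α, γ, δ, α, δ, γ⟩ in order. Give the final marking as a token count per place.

step 1: fire ε:  (A=2, B=2, C=0, D=1) → (A=0, B=2, C=3, D=0)
step 2: fire δ:  (A=0, B=2, C=3, D=0) → (A=2, B=2, C=2, D=0)
step 3: fire α:  (A=2, B=2, C=2, D=0) → (A=0, B=5, C=5, D=3)
step 4: fire γ:  (A=0, B=5, C=5, D=3) → (A=0, B=2, C=7, D=1)
step 5: fire δ:  (A=0, B=2, C=7, D=1) → (A=2, B=2, C=6, D=1)
step 6: fire α:  (A=2, B=2, C=6, D=1) → (A=0, B=5, C=9, D=4)
step 7: fire δ:  (A=0, B=5, C=9, D=4) → (A=2, B=5, C=8, D=4)
step 8: fire γ:  (A=2, B=5, C=8, D=4) → (A=2, B=2, C=10, D=2)

(A=2, B=2, C=10, D=2)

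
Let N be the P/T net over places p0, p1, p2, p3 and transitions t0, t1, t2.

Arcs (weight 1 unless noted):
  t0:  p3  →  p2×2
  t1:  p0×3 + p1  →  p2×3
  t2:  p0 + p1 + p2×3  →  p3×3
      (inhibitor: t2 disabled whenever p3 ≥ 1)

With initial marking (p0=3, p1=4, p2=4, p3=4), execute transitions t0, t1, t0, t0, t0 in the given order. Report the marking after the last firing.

(p0=0, p1=3, p2=15, p3=0)

step 1: fire t0:  (p0=3, p1=4, p2=4, p3=4) → (p0=3, p1=4, p2=6, p3=3)
step 2: fire t1:  (p0=3, p1=4, p2=6, p3=3) → (p0=0, p1=3, p2=9, p3=3)
step 3: fire t0:  (p0=0, p1=3, p2=9, p3=3) → (p0=0, p1=3, p2=11, p3=2)
step 4: fire t0:  (p0=0, p1=3, p2=11, p3=2) → (p0=0, p1=3, p2=13, p3=1)
step 5: fire t0:  (p0=0, p1=3, p2=13, p3=1) → (p0=0, p1=3, p2=15, p3=0)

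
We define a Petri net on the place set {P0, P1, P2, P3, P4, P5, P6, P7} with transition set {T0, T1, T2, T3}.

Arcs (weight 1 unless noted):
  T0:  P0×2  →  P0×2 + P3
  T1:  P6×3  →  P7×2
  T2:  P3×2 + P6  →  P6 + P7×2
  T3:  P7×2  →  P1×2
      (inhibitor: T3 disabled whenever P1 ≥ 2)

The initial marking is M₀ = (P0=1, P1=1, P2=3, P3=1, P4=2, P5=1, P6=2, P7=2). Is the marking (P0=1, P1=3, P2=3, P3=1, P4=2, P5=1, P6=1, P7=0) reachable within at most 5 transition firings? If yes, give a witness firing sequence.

NO — not reachable within 5 firings

depth 0: 1 marking
depth 1: 2 markings reached so far
depth 2: 2 markings reached so far
(frontier empty at depth 2; search complete)
target is not among the 2 markings reachable within 5 steps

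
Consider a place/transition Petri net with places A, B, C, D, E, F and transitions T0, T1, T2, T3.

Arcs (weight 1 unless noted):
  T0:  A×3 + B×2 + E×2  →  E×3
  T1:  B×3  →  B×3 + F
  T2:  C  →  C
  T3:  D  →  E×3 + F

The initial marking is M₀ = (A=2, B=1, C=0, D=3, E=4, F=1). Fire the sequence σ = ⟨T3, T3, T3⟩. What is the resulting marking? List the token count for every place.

step 1: fire T3:  (A=2, B=1, C=0, D=3, E=4, F=1) → (A=2, B=1, C=0, D=2, E=7, F=2)
step 2: fire T3:  (A=2, B=1, C=0, D=2, E=7, F=2) → (A=2, B=1, C=0, D=1, E=10, F=3)
step 3: fire T3:  (A=2, B=1, C=0, D=1, E=10, F=3) → (A=2, B=1, C=0, D=0, E=13, F=4)

(A=2, B=1, C=0, D=0, E=13, F=4)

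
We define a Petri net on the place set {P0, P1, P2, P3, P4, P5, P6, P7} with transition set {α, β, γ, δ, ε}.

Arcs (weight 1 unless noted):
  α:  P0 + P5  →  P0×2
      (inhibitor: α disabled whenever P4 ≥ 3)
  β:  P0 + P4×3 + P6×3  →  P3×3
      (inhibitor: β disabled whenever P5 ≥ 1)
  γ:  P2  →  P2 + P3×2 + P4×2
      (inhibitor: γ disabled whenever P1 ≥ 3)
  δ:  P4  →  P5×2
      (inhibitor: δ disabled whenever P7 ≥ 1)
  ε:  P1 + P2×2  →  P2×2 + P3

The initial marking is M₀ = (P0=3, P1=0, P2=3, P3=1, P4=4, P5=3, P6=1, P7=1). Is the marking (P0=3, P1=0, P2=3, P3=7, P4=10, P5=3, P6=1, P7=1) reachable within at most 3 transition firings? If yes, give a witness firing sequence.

step 1: fire γ:  (P0=3, P1=0, P2=3, P3=1, P4=4, P5=3, P6=1, P7=1) → (P0=3, P1=0, P2=3, P3=3, P4=6, P5=3, P6=1, P7=1)
step 2: fire γ:  (P0=3, P1=0, P2=3, P3=3, P4=6, P5=3, P6=1, P7=1) → (P0=3, P1=0, P2=3, P3=5, P4=8, P5=3, P6=1, P7=1)
step 3: fire γ:  (P0=3, P1=0, P2=3, P3=5, P4=8, P5=3, P6=1, P7=1) → (P0=3, P1=0, P2=3, P3=7, P4=10, P5=3, P6=1, P7=1)

YES — reachable via ⟨γ, γ, γ⟩ (3 firings)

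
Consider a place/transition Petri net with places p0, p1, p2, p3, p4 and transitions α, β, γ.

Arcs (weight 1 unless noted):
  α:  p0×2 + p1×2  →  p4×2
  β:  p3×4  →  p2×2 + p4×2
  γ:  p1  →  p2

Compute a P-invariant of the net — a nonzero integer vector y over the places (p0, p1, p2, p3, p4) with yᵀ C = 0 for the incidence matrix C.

y = (p0:2, p1:-2, p2:-2, p3:-1, p4:0)

Incidence matrix C (rows=places, cols=transitions):
        α    β    γ
   p0  -2    0    0
   p1  -2    0   -1
   p2   0    2    1
   p3   0   -4    0
   p4   2    2    0

Candidate y = [2, -2, -2, -1, 0]; check y·C column-wise:
  col α: 2·-2 + -2·-2 + -2·0 + -1·0 + 0·2 = 0
  col β: 2·0 + -2·0 + -2·2 + -1·-4 + 0·2 = 0
  col γ: 2·0 + -2·-1 + -2·1 + -1·0 = 0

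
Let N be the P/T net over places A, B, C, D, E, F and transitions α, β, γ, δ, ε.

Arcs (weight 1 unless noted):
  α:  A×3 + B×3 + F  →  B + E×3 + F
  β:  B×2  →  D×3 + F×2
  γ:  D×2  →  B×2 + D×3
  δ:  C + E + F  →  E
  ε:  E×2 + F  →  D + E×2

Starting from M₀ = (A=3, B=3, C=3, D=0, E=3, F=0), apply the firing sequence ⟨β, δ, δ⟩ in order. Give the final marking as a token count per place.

(A=3, B=1, C=1, D=3, E=3, F=0)

step 1: fire β:  (A=3, B=3, C=3, D=0, E=3, F=0) → (A=3, B=1, C=3, D=3, E=3, F=2)
step 2: fire δ:  (A=3, B=1, C=3, D=3, E=3, F=2) → (A=3, B=1, C=2, D=3, E=3, F=1)
step 3: fire δ:  (A=3, B=1, C=2, D=3, E=3, F=1) → (A=3, B=1, C=1, D=3, E=3, F=0)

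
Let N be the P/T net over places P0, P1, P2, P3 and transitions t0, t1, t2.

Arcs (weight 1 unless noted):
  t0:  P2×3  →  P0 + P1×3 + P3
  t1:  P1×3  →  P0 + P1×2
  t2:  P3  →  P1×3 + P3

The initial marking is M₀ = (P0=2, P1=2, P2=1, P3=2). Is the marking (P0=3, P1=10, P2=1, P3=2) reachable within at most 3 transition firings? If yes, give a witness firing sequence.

depth 0: 1 marking
depth 1: 2 markings reached so far
depth 2: 4 markings reached so far
depth 3: 7 markings reached so far
target is not among the 7 markings reachable within 3 steps

NO — not reachable within 3 firings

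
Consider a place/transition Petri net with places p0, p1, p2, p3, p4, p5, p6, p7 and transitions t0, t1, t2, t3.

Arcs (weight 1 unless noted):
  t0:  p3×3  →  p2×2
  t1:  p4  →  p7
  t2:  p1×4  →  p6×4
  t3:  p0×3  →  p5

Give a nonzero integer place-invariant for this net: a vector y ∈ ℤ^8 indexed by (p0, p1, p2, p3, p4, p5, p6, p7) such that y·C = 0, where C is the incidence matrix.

y = (p0:0, p1:0, p2:3, p3:2, p4:0, p5:0, p6:0, p7:0)

Incidence matrix C (rows=places, cols=transitions):
       t0   t1   t2   t3
   p0   0    0    0   -3
   p1   0    0   -4    0
   p2   2    0    0    0
   p3  -3    0    0    0
   p4   0   -1    0    0
   p5   0    0    0    1
   p6   0    0    4    0
   p7   0    1    0    0

Candidate y = [0, 0, 3, 2, 0, 0, 0, 0]; check y·C column-wise:
  col t0: 3·2 + 2·-3 = 0
  col t1: 3·0 + 2·0 + 0·-1 + 0·1 = 0
  col t2: 0·-4 + 3·0 + 2·0 + 0·4 = 0
  col t3: 0·-3 + 3·0 + 2·0 + 0·1 = 0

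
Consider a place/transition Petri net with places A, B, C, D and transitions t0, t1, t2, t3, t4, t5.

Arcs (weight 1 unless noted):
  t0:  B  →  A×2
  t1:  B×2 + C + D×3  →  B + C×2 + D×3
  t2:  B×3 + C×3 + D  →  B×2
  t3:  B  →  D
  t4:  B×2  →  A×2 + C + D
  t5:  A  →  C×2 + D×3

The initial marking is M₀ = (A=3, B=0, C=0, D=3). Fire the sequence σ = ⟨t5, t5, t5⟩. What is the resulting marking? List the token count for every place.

step 1: fire t5:  (A=3, B=0, C=0, D=3) → (A=2, B=0, C=2, D=6)
step 2: fire t5:  (A=2, B=0, C=2, D=6) → (A=1, B=0, C=4, D=9)
step 3: fire t5:  (A=1, B=0, C=4, D=9) → (A=0, B=0, C=6, D=12)

(A=0, B=0, C=6, D=12)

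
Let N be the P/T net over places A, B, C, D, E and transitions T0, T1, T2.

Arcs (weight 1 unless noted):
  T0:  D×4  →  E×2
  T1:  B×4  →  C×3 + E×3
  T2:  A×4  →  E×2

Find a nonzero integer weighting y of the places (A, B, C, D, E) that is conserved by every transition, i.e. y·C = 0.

Incidence matrix C (rows=places, cols=transitions):
       T0   T1   T2
    A   0    0   -4
    B   0   -4    0
    C   0    3    0
    D  -4    0    0
    E   2    3    2

Candidate y = [0, 3, 4, 0, 0]; check y·C column-wise:
  col T0: 3·0 + 4·0 + 0·-4 + 0·2 = 0
  col T1: 3·-4 + 4·3 + 0·3 = 0
  col T2: 0·-4 + 3·0 + 4·0 + 0·2 = 0

y = (A:0, B:3, C:4, D:0, E:0)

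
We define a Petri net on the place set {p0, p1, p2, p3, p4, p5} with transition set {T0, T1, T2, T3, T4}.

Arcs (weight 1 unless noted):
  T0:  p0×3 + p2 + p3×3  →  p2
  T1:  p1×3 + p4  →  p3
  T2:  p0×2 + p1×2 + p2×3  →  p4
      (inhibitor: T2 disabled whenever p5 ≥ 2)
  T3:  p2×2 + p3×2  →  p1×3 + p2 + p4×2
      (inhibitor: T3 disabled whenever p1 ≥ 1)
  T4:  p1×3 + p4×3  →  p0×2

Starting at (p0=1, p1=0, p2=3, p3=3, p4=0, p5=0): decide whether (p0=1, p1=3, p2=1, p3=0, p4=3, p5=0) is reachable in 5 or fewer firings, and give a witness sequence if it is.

step 1: fire T3:  (p0=1, p1=0, p2=3, p3=3, p4=0, p5=0) → (p0=1, p1=3, p2=2, p3=1, p4=2, p5=0)
step 2: fire T1:  (p0=1, p1=3, p2=2, p3=1, p4=2, p5=0) → (p0=1, p1=0, p2=2, p3=2, p4=1, p5=0)
step 3: fire T3:  (p0=1, p1=0, p2=2, p3=2, p4=1, p5=0) → (p0=1, p1=3, p2=1, p3=0, p4=3, p5=0)

YES — reachable via ⟨T3, T1, T3⟩ (3 firings)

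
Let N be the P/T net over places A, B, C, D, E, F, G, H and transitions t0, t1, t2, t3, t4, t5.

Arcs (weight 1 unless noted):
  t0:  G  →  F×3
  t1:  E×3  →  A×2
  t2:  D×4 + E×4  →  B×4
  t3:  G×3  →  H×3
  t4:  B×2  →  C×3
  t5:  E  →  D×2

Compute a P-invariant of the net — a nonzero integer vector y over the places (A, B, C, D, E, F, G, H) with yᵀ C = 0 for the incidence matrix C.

y = (A:3, B:3, C:2, D:1, E:2, F:0, G:0, H:0)

Incidence matrix C (rows=places, cols=transitions):
       t0   t1   t2   t3   t4   t5
    A   0    2    0    0    0    0
    B   0    0    4    0   -2    0
    C   0    0    0    0    3    0
    D   0    0   -4    0    0    2
    E   0   -3   -4    0    0   -1
    F   3    0    0    0    0    0
    G  -1    0    0   -3    0    0
    H   0    0    0    3    0    0

Candidate y = [3, 3, 2, 1, 2, 0, 0, 0]; check y·C column-wise:
  col t0: 3·0 + 3·0 + 2·0 + 1·0 + 2·0 + 0·3 + 0·-1 = 0
  col t1: 3·2 + 3·0 + 2·0 + 1·0 + 2·-3 = 0
  col t2: 3·0 + 3·4 + 2·0 + 1·-4 + 2·-4 = 0
  col t3: 3·0 + 3·0 + 2·0 + 1·0 + 2·0 + 0·-3 + 0·3 = 0
  col t4: 3·0 + 3·-2 + 2·3 + 1·0 + 2·0 = 0
  col t5: 3·0 + 3·0 + 2·0 + 1·2 + 2·-1 = 0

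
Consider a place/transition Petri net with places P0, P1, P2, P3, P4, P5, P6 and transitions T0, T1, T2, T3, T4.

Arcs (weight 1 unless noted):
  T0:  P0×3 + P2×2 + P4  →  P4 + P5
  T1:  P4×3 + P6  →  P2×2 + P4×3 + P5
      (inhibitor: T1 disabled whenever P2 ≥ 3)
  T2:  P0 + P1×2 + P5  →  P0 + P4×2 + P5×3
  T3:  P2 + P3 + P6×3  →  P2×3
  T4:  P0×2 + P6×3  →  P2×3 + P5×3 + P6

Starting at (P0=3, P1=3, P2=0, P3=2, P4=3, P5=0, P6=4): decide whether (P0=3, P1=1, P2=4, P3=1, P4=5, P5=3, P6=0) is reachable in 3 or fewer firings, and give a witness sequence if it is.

YES — reachable via ⟨T1, T2, T3⟩ (3 firings)

step 1: fire T1:  (P0=3, P1=3, P2=0, P3=2, P4=3, P5=0, P6=4) → (P0=3, P1=3, P2=2, P3=2, P4=3, P5=1, P6=3)
step 2: fire T2:  (P0=3, P1=3, P2=2, P3=2, P4=3, P5=1, P6=3) → (P0=3, P1=1, P2=2, P3=2, P4=5, P5=3, P6=3)
step 3: fire T3:  (P0=3, P1=1, P2=2, P3=2, P4=5, P5=3, P6=3) → (P0=3, P1=1, P2=4, P3=1, P4=5, P5=3, P6=0)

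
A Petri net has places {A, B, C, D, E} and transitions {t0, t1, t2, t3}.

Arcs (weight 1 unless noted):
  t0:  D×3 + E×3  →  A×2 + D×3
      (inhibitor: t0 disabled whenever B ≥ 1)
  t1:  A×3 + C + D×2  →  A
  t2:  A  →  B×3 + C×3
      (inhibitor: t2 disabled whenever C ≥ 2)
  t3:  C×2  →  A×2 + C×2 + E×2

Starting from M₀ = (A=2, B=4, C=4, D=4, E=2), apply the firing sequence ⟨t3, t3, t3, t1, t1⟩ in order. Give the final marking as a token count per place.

step 1: fire t3:  (A=2, B=4, C=4, D=4, E=2) → (A=4, B=4, C=4, D=4, E=4)
step 2: fire t3:  (A=4, B=4, C=4, D=4, E=4) → (A=6, B=4, C=4, D=4, E=6)
step 3: fire t3:  (A=6, B=4, C=4, D=4, E=6) → (A=8, B=4, C=4, D=4, E=8)
step 4: fire t1:  (A=8, B=4, C=4, D=4, E=8) → (A=6, B=4, C=3, D=2, E=8)
step 5: fire t1:  (A=6, B=4, C=3, D=2, E=8) → (A=4, B=4, C=2, D=0, E=8)

(A=4, B=4, C=2, D=0, E=8)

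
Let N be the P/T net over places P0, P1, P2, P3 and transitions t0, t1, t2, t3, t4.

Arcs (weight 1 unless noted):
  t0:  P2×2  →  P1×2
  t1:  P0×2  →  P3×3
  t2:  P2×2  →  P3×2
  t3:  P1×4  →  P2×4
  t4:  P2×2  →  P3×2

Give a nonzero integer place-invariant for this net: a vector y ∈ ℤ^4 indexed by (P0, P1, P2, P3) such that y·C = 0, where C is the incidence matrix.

Incidence matrix C (rows=places, cols=transitions):
       t0   t1   t2   t3   t4
   P0   0   -2    0    0    0
   P1   2    0    0   -4    0
   P2  -2    0   -2    4   -2
   P3   0    3    2    0    2

Candidate y = [3, 2, 2, 2]; check y·C column-wise:
  col t0: 3·0 + 2·2 + 2·-2 + 2·0 = 0
  col t1: 3·-2 + 2·0 + 2·0 + 2·3 = 0
  col t2: 3·0 + 2·0 + 2·-2 + 2·2 = 0
  col t3: 3·0 + 2·-4 + 2·4 + 2·0 = 0
  col t4: 3·0 + 2·0 + 2·-2 + 2·2 = 0

y = (P0:3, P1:2, P2:2, P3:2)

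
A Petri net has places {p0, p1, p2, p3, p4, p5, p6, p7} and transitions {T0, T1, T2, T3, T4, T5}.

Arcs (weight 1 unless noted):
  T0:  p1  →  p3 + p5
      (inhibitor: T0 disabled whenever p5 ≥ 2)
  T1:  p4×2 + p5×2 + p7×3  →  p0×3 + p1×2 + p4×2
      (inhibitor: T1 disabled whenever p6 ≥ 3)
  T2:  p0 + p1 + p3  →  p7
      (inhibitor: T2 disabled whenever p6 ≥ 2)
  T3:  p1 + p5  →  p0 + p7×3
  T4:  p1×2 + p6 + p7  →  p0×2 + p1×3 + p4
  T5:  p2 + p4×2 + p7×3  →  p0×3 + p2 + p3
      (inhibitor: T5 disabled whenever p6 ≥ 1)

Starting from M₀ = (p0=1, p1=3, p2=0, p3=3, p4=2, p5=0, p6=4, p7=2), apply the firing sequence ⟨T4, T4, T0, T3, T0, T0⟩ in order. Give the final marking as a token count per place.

step 1: fire T4:  (p0=1, p1=3, p2=0, p3=3, p4=2, p5=0, p6=4, p7=2) → (p0=3, p1=4, p2=0, p3=3, p4=3, p5=0, p6=3, p7=1)
step 2: fire T4:  (p0=3, p1=4, p2=0, p3=3, p4=3, p5=0, p6=3, p7=1) → (p0=5, p1=5, p2=0, p3=3, p4=4, p5=0, p6=2, p7=0)
step 3: fire T0:  (p0=5, p1=5, p2=0, p3=3, p4=4, p5=0, p6=2, p7=0) → (p0=5, p1=4, p2=0, p3=4, p4=4, p5=1, p6=2, p7=0)
step 4: fire T3:  (p0=5, p1=4, p2=0, p3=4, p4=4, p5=1, p6=2, p7=0) → (p0=6, p1=3, p2=0, p3=4, p4=4, p5=0, p6=2, p7=3)
step 5: fire T0:  (p0=6, p1=3, p2=0, p3=4, p4=4, p5=0, p6=2, p7=3) → (p0=6, p1=2, p2=0, p3=5, p4=4, p5=1, p6=2, p7=3)
step 6: fire T0:  (p0=6, p1=2, p2=0, p3=5, p4=4, p5=1, p6=2, p7=3) → (p0=6, p1=1, p2=0, p3=6, p4=4, p5=2, p6=2, p7=3)

(p0=6, p1=1, p2=0, p3=6, p4=4, p5=2, p6=2, p7=3)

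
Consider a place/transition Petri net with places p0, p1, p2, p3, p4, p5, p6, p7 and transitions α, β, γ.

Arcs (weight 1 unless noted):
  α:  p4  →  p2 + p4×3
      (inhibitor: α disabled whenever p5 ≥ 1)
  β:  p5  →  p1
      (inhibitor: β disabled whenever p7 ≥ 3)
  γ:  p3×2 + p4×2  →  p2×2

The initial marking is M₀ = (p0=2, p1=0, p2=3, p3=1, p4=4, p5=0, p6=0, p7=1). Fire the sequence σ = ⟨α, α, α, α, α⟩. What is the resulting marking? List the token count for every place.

step 1: fire α:  (p0=2, p1=0, p2=3, p3=1, p4=4, p5=0, p6=0, p7=1) → (p0=2, p1=0, p2=4, p3=1, p4=6, p5=0, p6=0, p7=1)
step 2: fire α:  (p0=2, p1=0, p2=4, p3=1, p4=6, p5=0, p6=0, p7=1) → (p0=2, p1=0, p2=5, p3=1, p4=8, p5=0, p6=0, p7=1)
step 3: fire α:  (p0=2, p1=0, p2=5, p3=1, p4=8, p5=0, p6=0, p7=1) → (p0=2, p1=0, p2=6, p3=1, p4=10, p5=0, p6=0, p7=1)
step 4: fire α:  (p0=2, p1=0, p2=6, p3=1, p4=10, p5=0, p6=0, p7=1) → (p0=2, p1=0, p2=7, p3=1, p4=12, p5=0, p6=0, p7=1)
step 5: fire α:  (p0=2, p1=0, p2=7, p3=1, p4=12, p5=0, p6=0, p7=1) → (p0=2, p1=0, p2=8, p3=1, p4=14, p5=0, p6=0, p7=1)

(p0=2, p1=0, p2=8, p3=1, p4=14, p5=0, p6=0, p7=1)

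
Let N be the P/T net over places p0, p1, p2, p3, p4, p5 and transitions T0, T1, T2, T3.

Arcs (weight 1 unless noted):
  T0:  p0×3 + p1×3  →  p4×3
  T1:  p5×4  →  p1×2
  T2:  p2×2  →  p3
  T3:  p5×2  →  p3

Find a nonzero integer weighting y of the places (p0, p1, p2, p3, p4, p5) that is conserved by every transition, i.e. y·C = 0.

y = (p0:1, p1:0, p2:0, p3:0, p4:1, p5:0)

Incidence matrix C (rows=places, cols=transitions):
       T0   T1   T2   T3
   p0  -3    0    0    0
   p1  -3    2    0    0
   p2   0    0   -2    0
   p3   0    0    1    1
   p4   3    0    0    0
   p5   0   -4    0   -2

Candidate y = [1, 0, 0, 0, 1, 0]; check y·C column-wise:
  col T0: 1·-3 + 0·-3 + 1·3 = 0
  col T1: 1·0 + 0·2 + 1·0 + 0·-4 = 0
  col T2: 1·0 + 0·-2 + 0·1 + 1·0 = 0
  col T3: 1·0 + 0·1 + 1·0 + 0·-2 = 0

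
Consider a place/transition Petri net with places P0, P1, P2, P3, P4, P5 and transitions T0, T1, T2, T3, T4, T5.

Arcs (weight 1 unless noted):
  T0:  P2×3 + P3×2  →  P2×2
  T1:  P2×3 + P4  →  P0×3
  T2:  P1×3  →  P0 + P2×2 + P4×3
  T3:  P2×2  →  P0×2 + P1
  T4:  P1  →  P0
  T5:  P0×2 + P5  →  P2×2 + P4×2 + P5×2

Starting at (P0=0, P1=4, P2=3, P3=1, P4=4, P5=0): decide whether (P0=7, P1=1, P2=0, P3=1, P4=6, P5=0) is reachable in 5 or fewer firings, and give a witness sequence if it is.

step 1: fire T1:  (P0=0, P1=4, P2=3, P3=1, P4=4, P5=0) → (P0=3, P1=4, P2=0, P3=1, P4=3, P5=0)
step 2: fire T2:  (P0=3, P1=4, P2=0, P3=1, P4=3, P5=0) → (P0=4, P1=1, P2=2, P3=1, P4=6, P5=0)
step 3: fire T3:  (P0=4, P1=1, P2=2, P3=1, P4=6, P5=0) → (P0=6, P1=2, P2=0, P3=1, P4=6, P5=0)
step 4: fire T4:  (P0=6, P1=2, P2=0, P3=1, P4=6, P5=0) → (P0=7, P1=1, P2=0, P3=1, P4=6, P5=0)

YES — reachable via ⟨T1, T2, T3, T4⟩ (4 firings)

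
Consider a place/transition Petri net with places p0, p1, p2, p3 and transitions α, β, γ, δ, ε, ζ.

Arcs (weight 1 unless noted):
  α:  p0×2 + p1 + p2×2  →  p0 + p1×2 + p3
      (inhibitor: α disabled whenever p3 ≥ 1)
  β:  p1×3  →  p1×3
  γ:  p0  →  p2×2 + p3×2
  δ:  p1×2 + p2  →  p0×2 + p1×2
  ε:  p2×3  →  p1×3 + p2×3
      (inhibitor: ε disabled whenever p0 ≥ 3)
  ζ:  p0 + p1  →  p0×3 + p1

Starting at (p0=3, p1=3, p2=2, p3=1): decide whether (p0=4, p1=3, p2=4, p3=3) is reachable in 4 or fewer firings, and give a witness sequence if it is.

YES — reachable via ⟨γ, ζ⟩ (2 firings)

step 1: fire γ:  (p0=3, p1=3, p2=2, p3=1) → (p0=2, p1=3, p2=4, p3=3)
step 2: fire ζ:  (p0=2, p1=3, p2=4, p3=3) → (p0=4, p1=3, p2=4, p3=3)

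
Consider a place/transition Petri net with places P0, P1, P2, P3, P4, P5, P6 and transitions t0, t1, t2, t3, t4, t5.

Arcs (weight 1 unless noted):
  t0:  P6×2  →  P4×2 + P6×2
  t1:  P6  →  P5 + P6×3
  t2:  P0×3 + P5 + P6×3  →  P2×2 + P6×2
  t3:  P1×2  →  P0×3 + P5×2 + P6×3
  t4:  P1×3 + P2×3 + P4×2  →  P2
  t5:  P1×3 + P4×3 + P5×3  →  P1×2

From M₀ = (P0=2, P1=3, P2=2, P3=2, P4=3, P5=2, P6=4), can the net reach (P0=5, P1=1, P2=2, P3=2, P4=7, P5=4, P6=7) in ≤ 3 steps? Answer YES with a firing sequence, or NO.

YES — reachable via ⟨t0, t0, t3⟩ (3 firings)

step 1: fire t0:  (P0=2, P1=3, P2=2, P3=2, P4=3, P5=2, P6=4) → (P0=2, P1=3, P2=2, P3=2, P4=5, P5=2, P6=4)
step 2: fire t0:  (P0=2, P1=3, P2=2, P3=2, P4=5, P5=2, P6=4) → (P0=2, P1=3, P2=2, P3=2, P4=7, P5=2, P6=4)
step 3: fire t3:  (P0=2, P1=3, P2=2, P3=2, P4=7, P5=2, P6=4) → (P0=5, P1=1, P2=2, P3=2, P4=7, P5=4, P6=7)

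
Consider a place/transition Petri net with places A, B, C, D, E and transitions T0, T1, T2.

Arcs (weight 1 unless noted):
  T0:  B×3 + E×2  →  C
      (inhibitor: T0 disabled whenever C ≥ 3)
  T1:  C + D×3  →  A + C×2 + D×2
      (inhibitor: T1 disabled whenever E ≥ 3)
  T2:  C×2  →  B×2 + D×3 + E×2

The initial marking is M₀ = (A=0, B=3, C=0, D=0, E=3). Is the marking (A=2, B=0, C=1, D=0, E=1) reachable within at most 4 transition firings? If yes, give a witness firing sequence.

depth 0: 1 marking
depth 1: 2 markings reached so far
depth 2: 2 markings reached so far
(frontier empty at depth 2; search complete)
target is not among the 2 markings reachable within 4 steps

NO — not reachable within 4 firings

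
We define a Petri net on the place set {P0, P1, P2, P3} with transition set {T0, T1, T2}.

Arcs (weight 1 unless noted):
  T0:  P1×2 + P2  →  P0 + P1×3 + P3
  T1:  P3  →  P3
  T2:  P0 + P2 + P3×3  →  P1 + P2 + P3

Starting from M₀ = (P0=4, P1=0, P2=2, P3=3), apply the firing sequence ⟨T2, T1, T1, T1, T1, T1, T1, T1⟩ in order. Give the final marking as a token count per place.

step 1: fire T2:  (P0=4, P1=0, P2=2, P3=3) → (P0=3, P1=1, P2=2, P3=1)
step 2: fire T1:  (P0=3, P1=1, P2=2, P3=1) → (P0=3, P1=1, P2=2, P3=1)
step 3: fire T1:  (P0=3, P1=1, P2=2, P3=1) → (P0=3, P1=1, P2=2, P3=1)
step 4: fire T1:  (P0=3, P1=1, P2=2, P3=1) → (P0=3, P1=1, P2=2, P3=1)
step 5: fire T1:  (P0=3, P1=1, P2=2, P3=1) → (P0=3, P1=1, P2=2, P3=1)
step 6: fire T1:  (P0=3, P1=1, P2=2, P3=1) → (P0=3, P1=1, P2=2, P3=1)
step 7: fire T1:  (P0=3, P1=1, P2=2, P3=1) → (P0=3, P1=1, P2=2, P3=1)
step 8: fire T1:  (P0=3, P1=1, P2=2, P3=1) → (P0=3, P1=1, P2=2, P3=1)

(P0=3, P1=1, P2=2, P3=1)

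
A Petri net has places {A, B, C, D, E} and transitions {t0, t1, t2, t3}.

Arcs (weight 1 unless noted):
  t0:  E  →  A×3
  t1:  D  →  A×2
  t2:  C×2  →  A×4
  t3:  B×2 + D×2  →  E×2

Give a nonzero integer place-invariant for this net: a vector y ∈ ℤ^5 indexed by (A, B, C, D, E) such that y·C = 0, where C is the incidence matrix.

Incidence matrix C (rows=places, cols=transitions):
       t0   t1   t2   t3
    A   3    2    4    0
    B   0    0    0   -2
    C   0    0   -2    0
    D   0   -1    0   -2
    E  -1    0    0    2

Candidate y = [1, 1, 2, 2, 3]; check y·C column-wise:
  col t0: 1·3 + 1·0 + 2·0 + 2·0 + 3·-1 = 0
  col t1: 1·2 + 1·0 + 2·0 + 2·-1 + 3·0 = 0
  col t2: 1·4 + 1·0 + 2·-2 + 2·0 + 3·0 = 0
  col t3: 1·0 + 1·-2 + 2·0 + 2·-2 + 3·2 = 0

y = (A:1, B:1, C:2, D:2, E:3)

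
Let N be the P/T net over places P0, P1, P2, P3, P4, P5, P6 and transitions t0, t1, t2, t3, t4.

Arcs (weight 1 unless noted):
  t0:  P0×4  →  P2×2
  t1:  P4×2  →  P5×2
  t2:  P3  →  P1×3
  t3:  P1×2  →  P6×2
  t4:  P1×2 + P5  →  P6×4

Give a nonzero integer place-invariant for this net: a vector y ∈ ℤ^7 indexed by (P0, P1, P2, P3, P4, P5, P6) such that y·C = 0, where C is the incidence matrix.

Incidence matrix C (rows=places, cols=transitions):
       t0   t1   t2   t3   t4
   P0  -4    0    0    0    0
   P1   0    0    3   -2   -2
   P2   2    0    0    0    0
   P3   0    0   -1    0    0
   P4   0   -2    0    0    0
   P5   0    2    0    0   -1
   P6   0    0    0    2    4

Candidate y = [1, 0, 2, 0, 0, 0, 0]; check y·C column-wise:
  col t0: 1·-4 + 2·2 = 0
  col t1: 1·0 + 2·0 + 0·-2 + 0·2 = 0
  col t2: 1·0 + 0·3 + 2·0 + 0·-1 = 0
  col t3: 1·0 + 0·-2 + 2·0 + 0·2 = 0
  col t4: 1·0 + 0·-2 + 2·0 + 0·-1 + 0·4 = 0

y = (P0:1, P1:0, P2:2, P3:0, P4:0, P5:0, P6:0)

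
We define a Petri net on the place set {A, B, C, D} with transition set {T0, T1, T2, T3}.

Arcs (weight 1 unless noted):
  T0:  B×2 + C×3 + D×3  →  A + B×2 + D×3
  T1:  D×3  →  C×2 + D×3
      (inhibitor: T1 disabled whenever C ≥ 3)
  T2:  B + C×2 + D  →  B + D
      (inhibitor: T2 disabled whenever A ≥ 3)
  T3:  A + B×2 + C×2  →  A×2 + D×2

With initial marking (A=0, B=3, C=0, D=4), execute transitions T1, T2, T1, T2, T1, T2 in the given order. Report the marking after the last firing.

(A=0, B=3, C=0, D=4)

step 1: fire T1:  (A=0, B=3, C=0, D=4) → (A=0, B=3, C=2, D=4)
step 2: fire T2:  (A=0, B=3, C=2, D=4) → (A=0, B=3, C=0, D=4)
step 3: fire T1:  (A=0, B=3, C=0, D=4) → (A=0, B=3, C=2, D=4)
step 4: fire T2:  (A=0, B=3, C=2, D=4) → (A=0, B=3, C=0, D=4)
step 5: fire T1:  (A=0, B=3, C=0, D=4) → (A=0, B=3, C=2, D=4)
step 6: fire T2:  (A=0, B=3, C=2, D=4) → (A=0, B=3, C=0, D=4)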